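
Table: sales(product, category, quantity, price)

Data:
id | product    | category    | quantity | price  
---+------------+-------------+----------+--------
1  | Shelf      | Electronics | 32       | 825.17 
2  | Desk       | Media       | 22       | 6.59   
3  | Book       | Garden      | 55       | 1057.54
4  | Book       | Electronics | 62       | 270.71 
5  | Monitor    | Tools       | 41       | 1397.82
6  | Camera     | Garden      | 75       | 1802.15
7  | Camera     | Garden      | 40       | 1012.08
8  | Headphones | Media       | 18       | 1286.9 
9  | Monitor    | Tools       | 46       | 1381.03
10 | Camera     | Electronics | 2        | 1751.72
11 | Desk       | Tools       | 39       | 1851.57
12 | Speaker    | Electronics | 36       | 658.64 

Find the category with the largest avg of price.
SELECT category, AVG(price) as val
FROM sales
GROUP BY category
ORDER BY val DESC
LIMIT 1

Result: Tools with avg(price) = 1543.47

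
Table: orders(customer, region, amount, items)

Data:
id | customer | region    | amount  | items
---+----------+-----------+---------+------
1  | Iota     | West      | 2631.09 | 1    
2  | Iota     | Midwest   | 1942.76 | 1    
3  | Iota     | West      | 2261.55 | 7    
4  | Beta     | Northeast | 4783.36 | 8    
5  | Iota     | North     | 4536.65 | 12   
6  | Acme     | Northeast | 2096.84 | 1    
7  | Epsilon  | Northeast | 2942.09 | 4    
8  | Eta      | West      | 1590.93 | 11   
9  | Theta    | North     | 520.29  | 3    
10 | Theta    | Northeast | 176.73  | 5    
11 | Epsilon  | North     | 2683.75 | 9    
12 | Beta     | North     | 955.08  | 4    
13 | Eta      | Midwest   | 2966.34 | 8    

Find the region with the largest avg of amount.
SELECT region, AVG(amount) as val
FROM orders
GROUP BY region
ORDER BY val DESC
LIMIT 1

Result: Northeast with avg(amount) = 2499.76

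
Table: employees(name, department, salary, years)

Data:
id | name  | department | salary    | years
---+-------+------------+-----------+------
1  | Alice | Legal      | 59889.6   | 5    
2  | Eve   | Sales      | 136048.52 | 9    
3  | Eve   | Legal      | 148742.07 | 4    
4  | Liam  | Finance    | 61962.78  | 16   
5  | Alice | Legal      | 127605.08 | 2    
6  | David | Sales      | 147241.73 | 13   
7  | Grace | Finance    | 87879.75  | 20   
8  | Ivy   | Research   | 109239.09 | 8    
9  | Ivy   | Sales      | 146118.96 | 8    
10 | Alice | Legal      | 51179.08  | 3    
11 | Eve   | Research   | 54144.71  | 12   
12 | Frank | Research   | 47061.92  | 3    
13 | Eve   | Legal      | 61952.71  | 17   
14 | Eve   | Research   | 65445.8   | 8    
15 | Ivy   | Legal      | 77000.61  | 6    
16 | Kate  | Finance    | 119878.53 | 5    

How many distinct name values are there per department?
SELECT department, COUNT(DISTINCT name)
FROM employees
GROUP BY department

Result:
  Finance: 3 distinct
  Legal: 3 distinct
  Research: 3 distinct
  Sales: 3 distinct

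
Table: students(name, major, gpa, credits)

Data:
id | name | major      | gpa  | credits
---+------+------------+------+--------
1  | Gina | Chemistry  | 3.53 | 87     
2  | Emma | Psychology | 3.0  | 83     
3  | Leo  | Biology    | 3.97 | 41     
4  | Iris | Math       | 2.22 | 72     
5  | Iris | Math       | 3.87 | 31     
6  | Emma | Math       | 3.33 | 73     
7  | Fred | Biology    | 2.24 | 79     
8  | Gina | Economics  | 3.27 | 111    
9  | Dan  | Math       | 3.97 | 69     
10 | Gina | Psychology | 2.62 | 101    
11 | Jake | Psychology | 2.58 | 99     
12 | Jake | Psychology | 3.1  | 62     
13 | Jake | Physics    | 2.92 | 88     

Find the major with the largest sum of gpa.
SELECT major, SUM(gpa) as val
FROM students
GROUP BY major
ORDER BY val DESC
LIMIT 1

Result: Math with sum(gpa) = 13.39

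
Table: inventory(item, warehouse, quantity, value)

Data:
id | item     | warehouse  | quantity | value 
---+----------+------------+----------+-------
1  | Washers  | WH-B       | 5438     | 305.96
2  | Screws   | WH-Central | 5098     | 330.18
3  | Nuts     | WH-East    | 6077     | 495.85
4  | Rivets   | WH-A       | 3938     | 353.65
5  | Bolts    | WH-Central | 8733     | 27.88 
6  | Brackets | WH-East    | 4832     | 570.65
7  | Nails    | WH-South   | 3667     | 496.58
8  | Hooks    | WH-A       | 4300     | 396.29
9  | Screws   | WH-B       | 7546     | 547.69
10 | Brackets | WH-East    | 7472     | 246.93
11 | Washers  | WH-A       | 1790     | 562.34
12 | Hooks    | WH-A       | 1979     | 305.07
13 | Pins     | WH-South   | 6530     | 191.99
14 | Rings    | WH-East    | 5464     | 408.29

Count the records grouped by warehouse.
SELECT warehouse, COUNT(*) as count
FROM inventory
GROUP BY warehouse

Result:
  WH-A: 4
  WH-B: 2
  WH-Central: 2
  WH-East: 4
  WH-South: 2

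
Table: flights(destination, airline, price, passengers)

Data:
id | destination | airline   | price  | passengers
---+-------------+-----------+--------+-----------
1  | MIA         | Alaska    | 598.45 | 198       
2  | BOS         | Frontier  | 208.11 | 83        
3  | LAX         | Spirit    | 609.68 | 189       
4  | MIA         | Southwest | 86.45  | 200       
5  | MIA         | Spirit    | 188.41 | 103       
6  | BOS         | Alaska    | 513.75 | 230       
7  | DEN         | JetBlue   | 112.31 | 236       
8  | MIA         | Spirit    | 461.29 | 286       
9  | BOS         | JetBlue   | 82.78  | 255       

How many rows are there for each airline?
SELECT airline, COUNT(*) as count
FROM flights
GROUP BY airline

Result:
  Alaska: 2
  Frontier: 1
  JetBlue: 2
  Southwest: 1
  Spirit: 3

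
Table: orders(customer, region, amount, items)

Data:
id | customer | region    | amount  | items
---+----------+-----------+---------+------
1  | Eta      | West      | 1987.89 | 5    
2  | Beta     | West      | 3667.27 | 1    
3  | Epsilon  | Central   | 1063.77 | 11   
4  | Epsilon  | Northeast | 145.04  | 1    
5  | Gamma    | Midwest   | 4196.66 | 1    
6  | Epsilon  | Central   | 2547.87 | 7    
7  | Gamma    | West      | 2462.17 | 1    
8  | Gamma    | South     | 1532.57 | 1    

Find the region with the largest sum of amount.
SELECT region, SUM(amount) as val
FROM orders
GROUP BY region
ORDER BY val DESC
LIMIT 1

Result: West with sum(amount) = 8117.33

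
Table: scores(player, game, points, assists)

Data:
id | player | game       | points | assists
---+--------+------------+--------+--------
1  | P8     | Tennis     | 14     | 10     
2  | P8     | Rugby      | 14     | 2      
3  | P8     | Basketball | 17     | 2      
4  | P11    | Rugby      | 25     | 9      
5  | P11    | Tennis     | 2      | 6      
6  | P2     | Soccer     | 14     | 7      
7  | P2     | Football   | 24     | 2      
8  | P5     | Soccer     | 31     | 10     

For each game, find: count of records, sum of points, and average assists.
SELECT game,
       COUNT(*) as cnt,
       SUM(points) as total_points,
       AVG(assists) as avg_assists
FROM scores
GROUP BY game

Result:
  Basketball: 1 records, 17 total points, 2.00 avg assists
  Football: 1 records, 24 total points, 2.00 avg assists
  Rugby: 2 records, 39 total points, 5.50 avg assists
  Soccer: 2 records, 45 total points, 8.50 avg assists
  Tennis: 2 records, 16 total points, 8.00 avg assists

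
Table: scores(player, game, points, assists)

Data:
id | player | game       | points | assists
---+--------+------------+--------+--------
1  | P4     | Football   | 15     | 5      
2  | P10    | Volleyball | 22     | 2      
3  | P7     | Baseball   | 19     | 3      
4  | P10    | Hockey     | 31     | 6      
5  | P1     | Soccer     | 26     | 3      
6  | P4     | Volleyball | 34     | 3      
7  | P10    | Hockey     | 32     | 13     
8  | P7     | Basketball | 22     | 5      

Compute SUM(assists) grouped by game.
SELECT game, SUM(assists) as result
FROM scores
GROUP BY game

Result:
  Baseball: 3
  Basketball: 5
  Football: 5
  Hockey: 19
  Soccer: 3
  Volleyball: 5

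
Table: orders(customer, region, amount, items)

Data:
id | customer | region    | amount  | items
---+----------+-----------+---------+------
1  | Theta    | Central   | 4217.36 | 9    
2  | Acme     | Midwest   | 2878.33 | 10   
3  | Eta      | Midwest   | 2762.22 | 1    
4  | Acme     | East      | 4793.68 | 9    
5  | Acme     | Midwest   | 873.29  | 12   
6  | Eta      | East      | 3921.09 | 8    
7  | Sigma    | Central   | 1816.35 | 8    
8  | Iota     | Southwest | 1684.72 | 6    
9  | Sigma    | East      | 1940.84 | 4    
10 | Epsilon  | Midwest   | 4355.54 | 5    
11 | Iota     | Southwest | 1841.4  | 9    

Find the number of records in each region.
SELECT region, COUNT(*) as count
FROM orders
GROUP BY region

Result:
  Central: 2
  East: 3
  Midwest: 4
  Southwest: 2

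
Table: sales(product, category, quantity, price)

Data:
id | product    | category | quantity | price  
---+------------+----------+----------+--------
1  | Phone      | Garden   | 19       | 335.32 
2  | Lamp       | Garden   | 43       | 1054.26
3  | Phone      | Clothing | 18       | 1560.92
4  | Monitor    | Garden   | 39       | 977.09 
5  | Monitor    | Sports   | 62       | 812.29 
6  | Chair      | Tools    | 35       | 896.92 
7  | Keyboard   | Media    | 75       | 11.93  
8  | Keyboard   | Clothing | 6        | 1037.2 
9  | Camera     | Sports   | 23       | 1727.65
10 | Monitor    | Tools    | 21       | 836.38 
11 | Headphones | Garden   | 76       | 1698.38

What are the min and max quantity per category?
SELECT category, MIN(quantity), MAX(quantity)
FROM sales
GROUP BY category

Result:
  Clothing: min=6, max=18
  Garden: min=19, max=76
  Media: min=75, max=75
  Sports: min=23, max=62
  Tools: min=21, max=35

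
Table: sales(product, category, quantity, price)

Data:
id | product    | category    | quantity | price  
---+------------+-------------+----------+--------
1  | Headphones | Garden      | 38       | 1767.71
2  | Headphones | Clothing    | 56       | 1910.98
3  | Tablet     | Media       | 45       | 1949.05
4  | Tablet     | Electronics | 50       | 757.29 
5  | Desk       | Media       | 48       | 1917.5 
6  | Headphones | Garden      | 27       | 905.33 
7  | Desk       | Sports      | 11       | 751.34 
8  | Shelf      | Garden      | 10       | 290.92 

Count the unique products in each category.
SELECT category, COUNT(DISTINCT product)
FROM sales
GROUP BY category

Result:
  Clothing: 1 distinct
  Electronics: 1 distinct
  Garden: 2 distinct
  Media: 2 distinct
  Sports: 1 distinct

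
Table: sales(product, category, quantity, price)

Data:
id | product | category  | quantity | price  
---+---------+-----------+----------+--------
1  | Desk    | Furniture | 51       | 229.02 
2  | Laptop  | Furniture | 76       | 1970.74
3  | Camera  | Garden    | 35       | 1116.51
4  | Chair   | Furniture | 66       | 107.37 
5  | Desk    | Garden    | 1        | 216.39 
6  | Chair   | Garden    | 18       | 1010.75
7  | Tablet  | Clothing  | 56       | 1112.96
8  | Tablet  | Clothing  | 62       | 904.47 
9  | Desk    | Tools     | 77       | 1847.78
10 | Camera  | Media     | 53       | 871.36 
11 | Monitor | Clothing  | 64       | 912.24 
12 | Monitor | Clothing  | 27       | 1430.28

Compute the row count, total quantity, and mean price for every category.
SELECT category,
       COUNT(*) as cnt,
       SUM(quantity) as total_quantity,
       AVG(price) as avg_price
FROM sales
GROUP BY category

Result:
  Clothing: 4 records, 209 total quantity, 1089.99 avg price
  Furniture: 3 records, 193 total quantity, 769.04 avg price
  Garden: 3 records, 54 total quantity, 781.22 avg price
  Media: 1 records, 53 total quantity, 871.36 avg price
  Tools: 1 records, 77 total quantity, 1847.78 avg price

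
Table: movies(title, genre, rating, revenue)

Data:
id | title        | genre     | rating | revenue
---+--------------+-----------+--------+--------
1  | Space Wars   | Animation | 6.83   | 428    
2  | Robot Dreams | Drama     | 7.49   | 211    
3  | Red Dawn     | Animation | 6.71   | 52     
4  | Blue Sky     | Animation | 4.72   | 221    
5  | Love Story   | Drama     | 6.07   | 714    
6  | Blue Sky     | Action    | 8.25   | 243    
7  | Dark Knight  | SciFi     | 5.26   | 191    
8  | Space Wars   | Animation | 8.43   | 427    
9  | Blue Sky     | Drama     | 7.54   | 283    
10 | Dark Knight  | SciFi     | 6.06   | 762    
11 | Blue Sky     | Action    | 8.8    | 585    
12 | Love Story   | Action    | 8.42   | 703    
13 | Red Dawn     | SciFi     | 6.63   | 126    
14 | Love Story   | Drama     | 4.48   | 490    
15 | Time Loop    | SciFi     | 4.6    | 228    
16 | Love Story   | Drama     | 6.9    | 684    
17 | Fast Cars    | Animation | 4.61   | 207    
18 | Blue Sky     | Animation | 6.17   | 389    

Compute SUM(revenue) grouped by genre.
SELECT genre, SUM(revenue) as result
FROM movies
GROUP BY genre

Result:
  Action: 1531
  Animation: 1724
  Drama: 2382
  SciFi: 1307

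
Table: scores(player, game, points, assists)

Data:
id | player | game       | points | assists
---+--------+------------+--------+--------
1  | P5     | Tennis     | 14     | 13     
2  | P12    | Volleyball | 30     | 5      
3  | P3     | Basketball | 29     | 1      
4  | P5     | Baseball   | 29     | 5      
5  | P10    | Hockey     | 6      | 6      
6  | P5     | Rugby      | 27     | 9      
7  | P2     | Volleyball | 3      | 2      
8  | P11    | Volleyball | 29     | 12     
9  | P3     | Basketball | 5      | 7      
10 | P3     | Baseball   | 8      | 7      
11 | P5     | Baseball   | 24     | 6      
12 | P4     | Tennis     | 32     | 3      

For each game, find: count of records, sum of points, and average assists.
SELECT game,
       COUNT(*) as cnt,
       SUM(points) as total_points,
       AVG(assists) as avg_assists
FROM scores
GROUP BY game

Result:
  Baseball: 3 records, 61 total points, 6.00 avg assists
  Basketball: 2 records, 34 total points, 4.00 avg assists
  Hockey: 1 records, 6 total points, 6.00 avg assists
  Rugby: 1 records, 27 total points, 9.00 avg assists
  Tennis: 2 records, 46 total points, 8.00 avg assists
  Volleyball: 3 records, 62 total points, 6.33 avg assists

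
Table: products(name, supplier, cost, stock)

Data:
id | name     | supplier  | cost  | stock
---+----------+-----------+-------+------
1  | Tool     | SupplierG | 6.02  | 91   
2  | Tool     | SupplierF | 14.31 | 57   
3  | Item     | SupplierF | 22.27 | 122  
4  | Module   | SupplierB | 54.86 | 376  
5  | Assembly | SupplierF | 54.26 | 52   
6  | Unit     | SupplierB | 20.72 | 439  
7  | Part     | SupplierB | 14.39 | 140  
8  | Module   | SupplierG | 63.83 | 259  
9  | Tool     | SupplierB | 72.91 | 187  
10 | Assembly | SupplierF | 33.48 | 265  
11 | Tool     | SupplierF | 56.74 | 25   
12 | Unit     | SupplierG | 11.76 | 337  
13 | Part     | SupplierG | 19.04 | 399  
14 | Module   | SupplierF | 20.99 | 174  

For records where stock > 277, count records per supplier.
SELECT supplier, COUNT(*)
FROM products
WHERE stock > 277
GROUP BY supplier

Note: WHERE filters rows before grouping.

Result:
  SupplierB: 2
  SupplierG: 2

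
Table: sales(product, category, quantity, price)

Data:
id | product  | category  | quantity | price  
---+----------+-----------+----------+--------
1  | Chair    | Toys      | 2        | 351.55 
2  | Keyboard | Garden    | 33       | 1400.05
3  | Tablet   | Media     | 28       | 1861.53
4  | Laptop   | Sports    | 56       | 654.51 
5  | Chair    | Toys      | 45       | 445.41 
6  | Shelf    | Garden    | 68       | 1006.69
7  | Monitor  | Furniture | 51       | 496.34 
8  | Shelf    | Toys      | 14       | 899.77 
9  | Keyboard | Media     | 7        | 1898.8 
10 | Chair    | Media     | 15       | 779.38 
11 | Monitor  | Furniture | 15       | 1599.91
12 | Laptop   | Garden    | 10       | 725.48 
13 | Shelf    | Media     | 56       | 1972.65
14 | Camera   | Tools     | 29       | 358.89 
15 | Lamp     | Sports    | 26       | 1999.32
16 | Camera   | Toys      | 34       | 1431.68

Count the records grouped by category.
SELECT category, COUNT(*) as count
FROM sales
GROUP BY category

Result:
  Furniture: 2
  Garden: 3
  Media: 4
  Sports: 2
  Tools: 1
  Toys: 4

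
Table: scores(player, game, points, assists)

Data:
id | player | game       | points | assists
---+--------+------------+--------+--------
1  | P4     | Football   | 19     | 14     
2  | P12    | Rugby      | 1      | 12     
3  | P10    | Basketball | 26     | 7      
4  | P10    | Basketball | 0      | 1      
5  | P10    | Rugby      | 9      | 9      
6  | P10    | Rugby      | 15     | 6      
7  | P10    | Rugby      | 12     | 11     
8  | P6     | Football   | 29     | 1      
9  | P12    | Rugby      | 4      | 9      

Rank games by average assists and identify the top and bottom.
SELECT game, AVG(assists)
FROM scores
GROUP BY game
ORDER BY AVG(assists)

All groups:
  Basketball: 4.00
  Football: 7.50
  Rugby: 9.40

Highest: Rugby (9.40)
Lowest: Basketball (4.00)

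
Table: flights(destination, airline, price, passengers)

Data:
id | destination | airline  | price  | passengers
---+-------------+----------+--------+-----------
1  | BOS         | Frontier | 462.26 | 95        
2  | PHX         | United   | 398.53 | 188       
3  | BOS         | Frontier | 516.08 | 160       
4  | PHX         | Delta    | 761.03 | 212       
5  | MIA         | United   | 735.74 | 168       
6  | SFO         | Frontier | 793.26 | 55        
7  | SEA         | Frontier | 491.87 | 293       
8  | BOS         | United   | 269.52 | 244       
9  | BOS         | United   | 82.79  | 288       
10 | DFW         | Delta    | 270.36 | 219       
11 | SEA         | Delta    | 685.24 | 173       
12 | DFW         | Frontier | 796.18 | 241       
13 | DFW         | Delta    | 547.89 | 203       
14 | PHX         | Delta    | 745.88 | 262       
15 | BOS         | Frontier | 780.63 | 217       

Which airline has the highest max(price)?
SELECT airline, MAX(price) as val
FROM flights
GROUP BY airline
ORDER BY val DESC
LIMIT 1

Result: Frontier with max(price) = 796.18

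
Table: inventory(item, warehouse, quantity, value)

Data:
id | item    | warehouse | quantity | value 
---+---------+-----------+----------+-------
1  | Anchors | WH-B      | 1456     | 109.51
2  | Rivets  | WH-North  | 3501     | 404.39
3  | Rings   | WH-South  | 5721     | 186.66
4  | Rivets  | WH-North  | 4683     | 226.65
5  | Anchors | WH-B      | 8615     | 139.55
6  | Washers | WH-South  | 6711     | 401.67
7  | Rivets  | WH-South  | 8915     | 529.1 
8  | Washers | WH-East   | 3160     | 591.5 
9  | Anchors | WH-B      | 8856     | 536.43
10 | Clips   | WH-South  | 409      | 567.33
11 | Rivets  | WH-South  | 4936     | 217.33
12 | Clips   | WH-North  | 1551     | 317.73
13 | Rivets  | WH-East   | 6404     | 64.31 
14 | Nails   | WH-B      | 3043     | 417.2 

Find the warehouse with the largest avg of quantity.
SELECT warehouse, AVG(quantity) as val
FROM inventory
GROUP BY warehouse
ORDER BY val DESC
LIMIT 1

Result: WH-B with avg(quantity) = 5492.50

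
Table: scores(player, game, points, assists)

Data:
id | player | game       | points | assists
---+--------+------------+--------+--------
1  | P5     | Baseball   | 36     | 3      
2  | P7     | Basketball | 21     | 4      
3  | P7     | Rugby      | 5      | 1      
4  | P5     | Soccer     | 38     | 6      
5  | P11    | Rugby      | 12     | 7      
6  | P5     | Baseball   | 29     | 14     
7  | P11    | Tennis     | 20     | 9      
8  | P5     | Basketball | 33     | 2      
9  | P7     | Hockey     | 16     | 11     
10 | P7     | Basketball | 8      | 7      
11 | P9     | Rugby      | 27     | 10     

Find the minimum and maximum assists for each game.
SELECT game, MIN(assists), MAX(assists)
FROM scores
GROUP BY game

Result:
  Baseball: min=3, max=14
  Basketball: min=2, max=7
  Hockey: min=11, max=11
  Rugby: min=1, max=10
  Soccer: min=6, max=6
  Tennis: min=9, max=9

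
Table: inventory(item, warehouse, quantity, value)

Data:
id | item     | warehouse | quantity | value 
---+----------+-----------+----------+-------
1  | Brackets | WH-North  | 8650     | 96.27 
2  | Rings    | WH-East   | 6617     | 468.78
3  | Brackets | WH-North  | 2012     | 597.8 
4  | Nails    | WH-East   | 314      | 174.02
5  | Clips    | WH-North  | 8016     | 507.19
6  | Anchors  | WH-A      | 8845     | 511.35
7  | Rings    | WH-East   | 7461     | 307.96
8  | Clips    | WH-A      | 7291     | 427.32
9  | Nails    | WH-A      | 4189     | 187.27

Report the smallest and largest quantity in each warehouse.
SELECT warehouse, MIN(quantity), MAX(quantity)
FROM inventory
GROUP BY warehouse

Result:
  WH-A: min=4189, max=8845
  WH-East: min=314, max=7461
  WH-North: min=2012, max=8650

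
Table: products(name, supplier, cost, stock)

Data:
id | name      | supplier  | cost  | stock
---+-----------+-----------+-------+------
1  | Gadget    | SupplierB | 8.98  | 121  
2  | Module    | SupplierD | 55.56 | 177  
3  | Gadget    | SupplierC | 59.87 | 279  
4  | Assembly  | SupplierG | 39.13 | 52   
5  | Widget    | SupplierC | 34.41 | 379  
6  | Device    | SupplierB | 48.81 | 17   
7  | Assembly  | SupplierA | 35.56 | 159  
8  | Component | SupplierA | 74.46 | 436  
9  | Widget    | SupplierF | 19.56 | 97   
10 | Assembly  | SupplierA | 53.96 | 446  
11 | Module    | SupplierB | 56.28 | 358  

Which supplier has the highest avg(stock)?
SELECT supplier, AVG(stock) as val
FROM products
GROUP BY supplier
ORDER BY val DESC
LIMIT 1

Result: SupplierA with avg(stock) = 347.00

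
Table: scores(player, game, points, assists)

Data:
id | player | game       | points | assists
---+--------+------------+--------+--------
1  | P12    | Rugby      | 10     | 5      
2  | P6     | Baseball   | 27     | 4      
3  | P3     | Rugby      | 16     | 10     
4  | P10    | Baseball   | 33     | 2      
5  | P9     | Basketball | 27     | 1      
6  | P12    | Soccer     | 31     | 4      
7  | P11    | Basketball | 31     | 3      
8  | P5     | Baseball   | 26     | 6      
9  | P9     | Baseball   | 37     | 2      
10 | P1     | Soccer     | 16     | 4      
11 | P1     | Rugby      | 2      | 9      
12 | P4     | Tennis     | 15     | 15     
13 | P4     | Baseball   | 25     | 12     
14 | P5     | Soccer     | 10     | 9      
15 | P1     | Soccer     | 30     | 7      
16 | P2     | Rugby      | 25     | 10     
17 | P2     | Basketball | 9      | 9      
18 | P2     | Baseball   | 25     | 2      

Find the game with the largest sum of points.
SELECT game, SUM(points) as val
FROM scores
GROUP BY game
ORDER BY val DESC
LIMIT 1

Result: Baseball with sum(points) = 173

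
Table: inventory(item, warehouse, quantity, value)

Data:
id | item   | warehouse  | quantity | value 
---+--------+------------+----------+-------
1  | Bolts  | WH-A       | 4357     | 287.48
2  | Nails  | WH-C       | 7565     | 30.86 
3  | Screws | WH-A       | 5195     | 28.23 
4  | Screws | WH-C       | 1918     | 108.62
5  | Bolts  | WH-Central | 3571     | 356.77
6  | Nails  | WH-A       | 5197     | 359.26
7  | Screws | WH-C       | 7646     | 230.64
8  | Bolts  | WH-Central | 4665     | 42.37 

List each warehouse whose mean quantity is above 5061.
SELECT warehouse, AVG(quantity)
FROM inventory
GROUP BY warehouse
HAVING AVG(quantity) > 5061

Result:
  WH-C: avg=5709.67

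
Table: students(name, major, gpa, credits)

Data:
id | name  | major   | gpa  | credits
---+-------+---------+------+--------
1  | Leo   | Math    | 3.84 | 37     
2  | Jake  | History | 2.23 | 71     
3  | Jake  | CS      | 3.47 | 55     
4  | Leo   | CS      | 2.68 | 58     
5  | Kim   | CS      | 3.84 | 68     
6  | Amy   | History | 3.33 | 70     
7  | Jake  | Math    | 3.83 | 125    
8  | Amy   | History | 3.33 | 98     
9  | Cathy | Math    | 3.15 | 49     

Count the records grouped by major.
SELECT major, COUNT(*) as count
FROM students
GROUP BY major

Result:
  CS: 3
  History: 3
  Math: 3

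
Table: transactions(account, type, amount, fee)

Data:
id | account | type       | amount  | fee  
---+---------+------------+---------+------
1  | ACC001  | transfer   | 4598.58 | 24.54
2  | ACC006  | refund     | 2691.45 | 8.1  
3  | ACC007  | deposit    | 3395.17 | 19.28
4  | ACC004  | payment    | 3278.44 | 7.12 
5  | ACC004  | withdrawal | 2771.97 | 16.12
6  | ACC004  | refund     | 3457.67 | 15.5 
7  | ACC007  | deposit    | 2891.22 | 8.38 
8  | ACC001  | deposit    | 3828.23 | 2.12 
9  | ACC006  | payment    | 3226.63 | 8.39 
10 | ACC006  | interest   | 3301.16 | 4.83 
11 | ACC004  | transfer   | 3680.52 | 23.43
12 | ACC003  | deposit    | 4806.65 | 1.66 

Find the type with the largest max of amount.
SELECT type, MAX(amount) as val
FROM transactions
GROUP BY type
ORDER BY val DESC
LIMIT 1

Result: deposit with max(amount) = 4806.65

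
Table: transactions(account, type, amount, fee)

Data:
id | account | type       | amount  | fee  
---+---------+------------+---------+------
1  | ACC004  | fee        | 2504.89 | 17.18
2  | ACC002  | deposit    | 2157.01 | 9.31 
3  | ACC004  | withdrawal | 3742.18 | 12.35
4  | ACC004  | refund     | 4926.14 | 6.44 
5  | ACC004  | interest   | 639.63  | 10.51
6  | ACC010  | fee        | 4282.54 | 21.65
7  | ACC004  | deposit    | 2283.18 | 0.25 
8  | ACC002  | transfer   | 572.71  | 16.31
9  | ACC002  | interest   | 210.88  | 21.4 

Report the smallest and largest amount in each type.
SELECT type, MIN(amount), MAX(amount)
FROM transactions
GROUP BY type

Result:
  deposit: min=2157.01, max=2283.18
  fee: min=2504.89, max=4282.54
  interest: min=210.88, max=639.63
  refund: min=4926.14, max=4926.14
  transfer: min=572.71, max=572.71
  withdrawal: min=3742.18, max=3742.18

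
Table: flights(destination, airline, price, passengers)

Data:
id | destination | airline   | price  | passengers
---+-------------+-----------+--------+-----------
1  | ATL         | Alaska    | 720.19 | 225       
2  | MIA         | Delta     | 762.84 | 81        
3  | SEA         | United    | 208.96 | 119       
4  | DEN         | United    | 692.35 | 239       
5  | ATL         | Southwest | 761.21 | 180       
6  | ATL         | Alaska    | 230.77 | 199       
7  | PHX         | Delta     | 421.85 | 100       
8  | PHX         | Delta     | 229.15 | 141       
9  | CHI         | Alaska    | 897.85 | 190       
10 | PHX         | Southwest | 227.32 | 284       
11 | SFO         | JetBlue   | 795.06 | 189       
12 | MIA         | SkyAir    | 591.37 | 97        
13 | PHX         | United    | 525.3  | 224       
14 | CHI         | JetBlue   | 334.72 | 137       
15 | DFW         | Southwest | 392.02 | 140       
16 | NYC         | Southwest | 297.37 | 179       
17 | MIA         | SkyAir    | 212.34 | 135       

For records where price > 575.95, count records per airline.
SELECT airline, COUNT(*)
FROM flights
WHERE price > 575.95
GROUP BY airline

Note: WHERE filters rows before grouping.

Result:
  Alaska: 2
  Delta: 1
  JetBlue: 1
  SkyAir: 1
  Southwest: 1
  United: 1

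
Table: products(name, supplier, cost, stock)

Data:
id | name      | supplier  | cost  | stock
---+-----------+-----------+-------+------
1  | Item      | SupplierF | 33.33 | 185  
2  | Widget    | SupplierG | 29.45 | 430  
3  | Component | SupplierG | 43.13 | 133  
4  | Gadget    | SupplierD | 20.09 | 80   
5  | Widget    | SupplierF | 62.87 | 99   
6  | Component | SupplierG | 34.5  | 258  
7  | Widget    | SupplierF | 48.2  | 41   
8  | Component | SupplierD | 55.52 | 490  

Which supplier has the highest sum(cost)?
SELECT supplier, SUM(cost) as val
FROM products
GROUP BY supplier
ORDER BY val DESC
LIMIT 1

Result: SupplierF with sum(cost) = 144.40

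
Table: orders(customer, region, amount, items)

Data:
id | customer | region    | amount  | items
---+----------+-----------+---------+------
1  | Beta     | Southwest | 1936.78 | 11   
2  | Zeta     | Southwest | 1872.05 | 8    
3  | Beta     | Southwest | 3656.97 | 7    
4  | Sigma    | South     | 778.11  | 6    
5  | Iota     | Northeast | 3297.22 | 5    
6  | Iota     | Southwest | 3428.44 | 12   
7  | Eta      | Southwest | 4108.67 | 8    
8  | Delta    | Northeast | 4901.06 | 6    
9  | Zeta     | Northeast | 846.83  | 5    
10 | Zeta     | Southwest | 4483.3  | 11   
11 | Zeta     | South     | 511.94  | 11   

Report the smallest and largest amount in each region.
SELECT region, MIN(amount), MAX(amount)
FROM orders
GROUP BY region

Result:
  Northeast: min=846.83, max=4901.06
  South: min=511.94, max=778.11
  Southwest: min=1872.05, max=4483.30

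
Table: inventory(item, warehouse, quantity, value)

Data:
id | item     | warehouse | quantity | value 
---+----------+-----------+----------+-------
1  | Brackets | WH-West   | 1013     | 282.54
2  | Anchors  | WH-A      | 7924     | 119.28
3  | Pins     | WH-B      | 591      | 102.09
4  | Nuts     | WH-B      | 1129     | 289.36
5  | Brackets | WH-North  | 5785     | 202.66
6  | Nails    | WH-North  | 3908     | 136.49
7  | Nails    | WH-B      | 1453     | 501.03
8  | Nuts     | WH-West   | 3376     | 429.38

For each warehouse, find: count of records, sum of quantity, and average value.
SELECT warehouse,
       COUNT(*) as cnt,
       SUM(quantity) as total_quantity,
       AVG(value) as avg_value
FROM inventory
GROUP BY warehouse

Result:
  WH-A: 1 records, 7924 total quantity, 119.28 avg value
  WH-B: 3 records, 3173 total quantity, 297.49 avg value
  WH-North: 2 records, 9693 total quantity, 169.58 avg value
  WH-West: 2 records, 4389 total quantity, 355.96 avg value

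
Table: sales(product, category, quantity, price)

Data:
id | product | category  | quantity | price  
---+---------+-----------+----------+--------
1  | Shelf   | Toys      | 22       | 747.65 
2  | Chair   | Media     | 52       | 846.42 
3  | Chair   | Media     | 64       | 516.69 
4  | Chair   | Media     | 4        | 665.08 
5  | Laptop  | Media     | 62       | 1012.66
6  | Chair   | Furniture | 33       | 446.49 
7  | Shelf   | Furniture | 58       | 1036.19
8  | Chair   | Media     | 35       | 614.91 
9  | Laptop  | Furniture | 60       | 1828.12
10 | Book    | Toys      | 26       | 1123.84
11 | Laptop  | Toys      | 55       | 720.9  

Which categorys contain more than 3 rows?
SELECT category, COUNT(*) as cnt
FROM sales
GROUP BY category
HAVING COUNT(*) > 3

Result:
  Media: 5

Note: HAVING filters groups after aggregation, WHERE filters rows before.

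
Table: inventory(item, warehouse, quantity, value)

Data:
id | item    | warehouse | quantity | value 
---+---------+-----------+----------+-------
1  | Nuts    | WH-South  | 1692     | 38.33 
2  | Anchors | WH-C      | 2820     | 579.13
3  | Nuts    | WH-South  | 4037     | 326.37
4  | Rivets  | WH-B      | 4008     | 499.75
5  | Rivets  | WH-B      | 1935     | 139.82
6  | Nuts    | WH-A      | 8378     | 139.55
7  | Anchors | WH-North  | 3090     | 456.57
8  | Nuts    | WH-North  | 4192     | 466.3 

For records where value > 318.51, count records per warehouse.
SELECT warehouse, COUNT(*)
FROM inventory
WHERE value > 318.51
GROUP BY warehouse

Note: WHERE filters rows before grouping.

Result:
  WH-B: 1
  WH-C: 1
  WH-North: 2
  WH-South: 1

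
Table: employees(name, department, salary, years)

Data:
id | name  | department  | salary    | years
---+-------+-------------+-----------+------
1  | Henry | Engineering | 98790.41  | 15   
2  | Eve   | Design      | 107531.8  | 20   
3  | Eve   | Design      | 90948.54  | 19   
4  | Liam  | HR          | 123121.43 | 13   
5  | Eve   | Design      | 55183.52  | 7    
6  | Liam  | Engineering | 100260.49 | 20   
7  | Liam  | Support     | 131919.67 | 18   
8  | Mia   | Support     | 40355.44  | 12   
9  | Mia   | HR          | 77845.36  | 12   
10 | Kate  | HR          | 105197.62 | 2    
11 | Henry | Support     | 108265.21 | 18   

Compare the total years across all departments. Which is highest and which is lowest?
SELECT department, SUM(years)
FROM employees
GROUP BY department
ORDER BY SUM(years)

All groups:
  HR: 27
  Engineering: 35
  Design: 46
  Support: 48

Highest: Support (48)
Lowest: HR (27)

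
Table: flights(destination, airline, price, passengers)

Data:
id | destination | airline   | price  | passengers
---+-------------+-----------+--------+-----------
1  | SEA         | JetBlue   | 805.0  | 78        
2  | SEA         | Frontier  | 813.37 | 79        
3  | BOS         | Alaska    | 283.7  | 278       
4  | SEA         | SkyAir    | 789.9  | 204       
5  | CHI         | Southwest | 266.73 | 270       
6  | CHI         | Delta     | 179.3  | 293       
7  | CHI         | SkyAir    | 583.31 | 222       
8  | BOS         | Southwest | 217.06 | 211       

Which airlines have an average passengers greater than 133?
SELECT airline, AVG(passengers)
FROM flights
GROUP BY airline
HAVING AVG(passengers) > 133

Result:
  Alaska: avg=278.00
  Delta: avg=293.00
  SkyAir: avg=213.00
  Southwest: avg=240.50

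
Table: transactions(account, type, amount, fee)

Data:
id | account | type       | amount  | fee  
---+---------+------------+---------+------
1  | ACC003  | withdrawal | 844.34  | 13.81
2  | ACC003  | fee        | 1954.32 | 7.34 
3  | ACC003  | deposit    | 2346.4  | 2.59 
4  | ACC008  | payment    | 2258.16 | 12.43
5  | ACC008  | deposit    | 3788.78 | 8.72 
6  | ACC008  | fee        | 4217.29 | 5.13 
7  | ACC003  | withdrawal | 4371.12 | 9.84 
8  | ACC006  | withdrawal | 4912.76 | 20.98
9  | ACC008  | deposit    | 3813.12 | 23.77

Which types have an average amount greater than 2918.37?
SELECT type, AVG(amount)
FROM transactions
GROUP BY type
HAVING AVG(amount) > 2918.37

Result:
  deposit: avg=3316.10
  fee: avg=3085.81
  withdrawal: avg=3376.07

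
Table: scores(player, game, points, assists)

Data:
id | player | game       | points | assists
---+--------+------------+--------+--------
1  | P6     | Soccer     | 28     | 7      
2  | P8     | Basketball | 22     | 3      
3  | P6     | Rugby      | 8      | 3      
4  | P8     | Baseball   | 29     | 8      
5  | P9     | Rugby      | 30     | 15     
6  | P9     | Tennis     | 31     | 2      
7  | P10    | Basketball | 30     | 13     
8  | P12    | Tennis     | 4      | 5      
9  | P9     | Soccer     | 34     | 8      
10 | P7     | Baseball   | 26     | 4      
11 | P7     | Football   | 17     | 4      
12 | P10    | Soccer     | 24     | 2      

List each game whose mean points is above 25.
SELECT game, AVG(points)
FROM scores
GROUP BY game
HAVING AVG(points) > 25

Result:
  Baseball: avg=27.50
  Basketball: avg=26.00
  Soccer: avg=28.67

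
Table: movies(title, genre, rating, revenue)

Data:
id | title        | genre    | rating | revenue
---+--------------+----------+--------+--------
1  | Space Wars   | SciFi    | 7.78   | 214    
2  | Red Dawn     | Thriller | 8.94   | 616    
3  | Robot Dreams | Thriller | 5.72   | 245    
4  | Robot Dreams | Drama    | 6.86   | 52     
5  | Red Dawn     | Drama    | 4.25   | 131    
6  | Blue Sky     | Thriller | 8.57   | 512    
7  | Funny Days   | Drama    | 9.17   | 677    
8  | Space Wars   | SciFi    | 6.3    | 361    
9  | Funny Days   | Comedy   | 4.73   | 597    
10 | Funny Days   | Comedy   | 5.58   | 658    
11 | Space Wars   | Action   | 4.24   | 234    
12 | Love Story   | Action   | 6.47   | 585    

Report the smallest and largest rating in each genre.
SELECT genre, MIN(rating), MAX(rating)
FROM movies
GROUP BY genre

Result:
  Action: min=4.24, max=6.47
  Comedy: min=4.73, max=5.58
  Drama: min=4.25, max=9.17
  SciFi: min=6.30, max=7.78
  Thriller: min=5.72, max=8.94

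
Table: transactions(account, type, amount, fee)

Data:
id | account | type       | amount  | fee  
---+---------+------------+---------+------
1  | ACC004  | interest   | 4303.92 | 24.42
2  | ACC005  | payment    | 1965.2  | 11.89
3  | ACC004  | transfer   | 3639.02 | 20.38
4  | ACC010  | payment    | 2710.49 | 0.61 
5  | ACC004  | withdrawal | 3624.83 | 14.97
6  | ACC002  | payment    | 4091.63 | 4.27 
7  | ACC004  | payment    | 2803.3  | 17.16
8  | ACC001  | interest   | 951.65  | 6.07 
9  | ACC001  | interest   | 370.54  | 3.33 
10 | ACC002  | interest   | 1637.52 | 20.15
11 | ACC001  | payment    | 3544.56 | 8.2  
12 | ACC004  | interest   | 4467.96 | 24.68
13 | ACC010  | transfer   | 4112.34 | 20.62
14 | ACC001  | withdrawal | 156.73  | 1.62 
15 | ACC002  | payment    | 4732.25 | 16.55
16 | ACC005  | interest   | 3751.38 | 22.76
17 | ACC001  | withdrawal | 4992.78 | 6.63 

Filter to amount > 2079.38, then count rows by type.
SELECT type, COUNT(*)
FROM transactions
WHERE amount > 2079.38
GROUP BY type

Note: WHERE filters rows before grouping.

Result:
  interest: 3
  payment: 5
  transfer: 2
  withdrawal: 2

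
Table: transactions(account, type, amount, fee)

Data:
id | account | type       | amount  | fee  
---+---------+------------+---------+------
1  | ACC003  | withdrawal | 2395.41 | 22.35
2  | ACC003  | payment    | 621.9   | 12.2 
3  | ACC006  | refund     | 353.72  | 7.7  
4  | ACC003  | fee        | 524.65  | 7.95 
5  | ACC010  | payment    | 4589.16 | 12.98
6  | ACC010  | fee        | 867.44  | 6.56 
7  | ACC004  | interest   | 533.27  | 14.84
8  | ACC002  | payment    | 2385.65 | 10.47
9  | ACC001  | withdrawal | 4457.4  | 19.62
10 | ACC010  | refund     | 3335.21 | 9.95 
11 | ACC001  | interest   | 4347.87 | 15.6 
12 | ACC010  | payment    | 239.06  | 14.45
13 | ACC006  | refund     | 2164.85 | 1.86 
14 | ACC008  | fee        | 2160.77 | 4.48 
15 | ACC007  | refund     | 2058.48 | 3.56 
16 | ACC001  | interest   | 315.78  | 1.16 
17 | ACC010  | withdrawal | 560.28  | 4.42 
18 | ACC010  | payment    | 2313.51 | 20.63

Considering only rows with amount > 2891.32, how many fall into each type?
SELECT type, COUNT(*)
FROM transactions
WHERE amount > 2891.32
GROUP BY type

Note: WHERE filters rows before grouping.

Result:
  interest: 1
  payment: 1
  refund: 1
  withdrawal: 1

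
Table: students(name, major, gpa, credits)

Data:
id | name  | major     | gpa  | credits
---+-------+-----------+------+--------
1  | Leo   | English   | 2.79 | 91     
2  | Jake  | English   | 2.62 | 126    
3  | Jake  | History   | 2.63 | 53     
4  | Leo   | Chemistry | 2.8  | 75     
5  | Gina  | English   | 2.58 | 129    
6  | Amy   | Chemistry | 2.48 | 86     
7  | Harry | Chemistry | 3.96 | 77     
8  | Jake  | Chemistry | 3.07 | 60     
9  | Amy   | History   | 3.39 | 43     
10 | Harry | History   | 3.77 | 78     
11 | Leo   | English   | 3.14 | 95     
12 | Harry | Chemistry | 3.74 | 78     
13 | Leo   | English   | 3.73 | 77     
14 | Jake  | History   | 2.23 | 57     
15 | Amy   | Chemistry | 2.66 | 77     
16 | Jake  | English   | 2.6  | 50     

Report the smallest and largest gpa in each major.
SELECT major, MIN(gpa), MAX(gpa)
FROM students
GROUP BY major

Result:
  Chemistry: min=2.48, max=3.96
  English: min=2.58, max=3.73
  History: min=2.23, max=3.77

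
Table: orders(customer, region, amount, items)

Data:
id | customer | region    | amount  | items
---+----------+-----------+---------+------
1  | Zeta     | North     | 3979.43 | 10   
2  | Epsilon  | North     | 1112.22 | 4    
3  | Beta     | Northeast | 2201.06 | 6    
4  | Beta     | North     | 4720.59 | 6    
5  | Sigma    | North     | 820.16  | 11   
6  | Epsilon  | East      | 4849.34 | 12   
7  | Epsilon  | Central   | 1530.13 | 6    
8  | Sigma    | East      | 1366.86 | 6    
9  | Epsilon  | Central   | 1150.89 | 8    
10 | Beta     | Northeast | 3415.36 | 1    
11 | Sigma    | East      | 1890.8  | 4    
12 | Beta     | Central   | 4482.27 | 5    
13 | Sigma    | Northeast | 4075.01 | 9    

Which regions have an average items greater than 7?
SELECT region, AVG(items)
FROM orders
GROUP BY region
HAVING AVG(items) > 7

Result:
  East: avg=7.33
  North: avg=7.75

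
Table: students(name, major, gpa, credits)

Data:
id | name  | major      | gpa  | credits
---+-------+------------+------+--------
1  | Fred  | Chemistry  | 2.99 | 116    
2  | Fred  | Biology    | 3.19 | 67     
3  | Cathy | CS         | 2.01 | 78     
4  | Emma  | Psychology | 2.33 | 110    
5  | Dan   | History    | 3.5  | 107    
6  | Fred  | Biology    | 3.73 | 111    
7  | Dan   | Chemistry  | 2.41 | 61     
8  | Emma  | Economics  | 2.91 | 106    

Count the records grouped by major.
SELECT major, COUNT(*) as count
FROM students
GROUP BY major

Result:
  Biology: 2
  CS: 1
  Chemistry: 2
  Economics: 1
  History: 1
  Psychology: 1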